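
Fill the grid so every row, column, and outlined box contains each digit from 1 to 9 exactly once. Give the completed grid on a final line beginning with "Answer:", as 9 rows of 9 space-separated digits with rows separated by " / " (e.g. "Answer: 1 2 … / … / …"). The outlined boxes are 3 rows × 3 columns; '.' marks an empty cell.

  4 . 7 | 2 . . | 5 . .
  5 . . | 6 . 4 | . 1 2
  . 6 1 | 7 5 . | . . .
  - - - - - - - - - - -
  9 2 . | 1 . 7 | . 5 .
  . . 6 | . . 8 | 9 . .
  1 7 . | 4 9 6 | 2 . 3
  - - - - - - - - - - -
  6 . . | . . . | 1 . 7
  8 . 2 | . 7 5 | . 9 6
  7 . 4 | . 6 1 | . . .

Step 1. [r8c4∈{3}] r8c4's peers cover all but 3 ⇒ r8c4=3.
Step 2. [r6c8∈{8}] only 8 remains possible at r6c8. So r6c8=8.
Step 3. [r4c5∈{3}] nothing but 3 survives at r4c5. So r4c5=3.
Step 4. [r2c5∈{8}] r2c5's peers cover all but 8, so r2c5=8.
Step 5. [r4c9∈{4}] r4c9's peers cover all but 4. So r4c9=4.
Step 6. [r7c6∈{2,9}] in col 6, 2 fits only at r7c6, so r7c6=2.
Step 7. [r1c2∈{3,8,9}] 8 has one home in col 2: r1c2. So r1c2=8.
Step 8. [r5c2∈{3,4,5}] across row 5, 4 lands solely at r5c2 ⇒ r5c2=4.
Step 9. [r7c4∈{8,9}] 8 has one home in row 7: r7c4, so r7c4=8.
Step 10. [r8c7∈{4}] r8c7 has the single candidate 4. So r8c7=4.
Step 11. [r7c8∈{3}] only 3 remains possible at r7c8. So r7c8=3.
Step 12. [r2c3∈{3,9}] 3 has one home in col 3: r2c3, so r2c3=3.
Step 13. [r7c3∈{5,9}] 9 has one home in col 3: r7c3 ⇒ r7c3=9.
Step 14. [r1c9∈{9}] only 9 remains possible at r1c9, so r1c9=9.
Step 15. [r3c7∈{3,8}] in col 7, 3 fits only at r3c7. So r3c7=3.
Step 16. [r9c9∈{5,8}] in col 9, 5 fits only at r9c9, so r9c9=5.
Step 17. [r5c5∈{2}] r5c5 has the single candidate 2, so r5c5=2.
Step 18. [r3c1∈{2}] r3c1's peers cover all but 2 ⇒ r3c1=2.
Step 19. [r1c6∈{3}] r1c6 has the single candidate 3, so r1c6=3.
Step 20. [r2c7∈{7}] only 7 remains possible at r2c7, so r2c7=7.
Step 21. [r2c2∈{9}] nothing but 9 survives at r2c2 ⇒ r2c2=9.
Step 22. [r5c1∈{3}] r5c1 is down to just 3, so r5c1=3.
Step 23. [r9c7∈{8}] only 8 remains possible at r9c7, so r9c7=8.
Step 24. [r8c2∈{1}] only 1 remains possible at r8c2 ⇒ r8c2=1.
Step 25. [r7c2∈{5}] r7c2's peers cover all but 5, so r7c2=5.
Step 26. [r3c8∈{4}] r3c8's peers cover all but 4 ⇒ r3c8=4.
Step 27. [r4c3∈{8}] only 8 remains possible at r4c3, so r4c3=8.
Step 28. [r4c7∈{6}] r4c7 is down to just 6 ⇒ r4c7=6.
Step 29. [r6c3∈{5}] only 5 remains possible at r6c3, so r6c3=5.
Step 30. [r9c4∈{9}] r9c4 has the single candidate 9, so r9c4=9.
Step 31. [r3c9∈{8}] r3c9 has the single candidate 8 ⇒ r3c9=8.
Step 32. [r9c2∈{3}] r9c2's peers cover all but 3, so r9c2=3.
Step 33. [r7c5∈{4}] r7c5 has the single candidate 4, so r7c5=4.
Step 34. [r5c9∈{1}] r5c9's peers cover all but 1. So r5c9=1.
Step 35. [r1c5∈{1}] only 1 remains possible at r1c5, so r1c5=1.
Step 36. [r3c6∈{9}] r3c6 is down to just 9. So r3c6=9.
Step 37. [r1c8∈{6}] r1c8 is down to just 6, so r1c8=6.
Step 38. [r9c8∈{2}] r9c8's peers cover all but 2, so r9c8=2.
Step 39. [r5c4∈{5}] r5c4's peers cover all but 5. So r5c4=5.
Step 40. [r5c8∈{7}] r5c8's peers cover all but 7. So r5c8=7.

Answer: 4 8 7 2 1 3 5 6 9 / 5 9 3 6 8 4 7 1 2 / 2 6 1 7 5 9 3 4 8 / 9 2 8 1 3 7 6 5 4 / 3 4 6 5 2 8 9 7 1 / 1 7 5 4 9 6 2 8 3 / 6 5 9 8 4 2 1 3 7 / 8 1 2 3 7 5 4 9 6 / 7 3 4 9 6 1 8 2 5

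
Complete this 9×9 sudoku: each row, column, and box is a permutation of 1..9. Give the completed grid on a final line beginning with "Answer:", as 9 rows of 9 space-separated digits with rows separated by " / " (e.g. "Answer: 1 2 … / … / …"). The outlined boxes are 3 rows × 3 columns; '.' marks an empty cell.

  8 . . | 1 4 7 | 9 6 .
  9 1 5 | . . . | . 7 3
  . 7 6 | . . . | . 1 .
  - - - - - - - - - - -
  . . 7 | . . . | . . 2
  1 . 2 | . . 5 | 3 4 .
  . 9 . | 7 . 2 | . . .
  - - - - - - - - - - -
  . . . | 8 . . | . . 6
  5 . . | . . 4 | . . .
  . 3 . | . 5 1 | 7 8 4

Step 1. [r3c1∈{2,3,4}] 4 has one home in box 1: r3c1. So r3c1=4.
Step 2. [r6c8∈{5}] only 5 remains possible at r6c8 ⇒ r6c8=5.
Step 3. [r4c8∈{9}] r4c8's peers cover all but 9 ⇒ r4c8=9.
Step 4. [r8c5∈{2,3,6,7,9}] in row 8, 7 fits only at r8c5, so r8c5=7.
Step 5. [r3c4∈{2,3,5,9}] 5 has one home in col 4: r3c4, so r3c4=5.
Step 6. [r3c9∈{8}] nothing but 8 survives at r3c9, so r3c9=8.
Step 7. [r3c7∈{2}] r3c7's peers cover all but 2 ⇒ r3c7=2.
Step 8. [r8c7∈{1}] only 1 remains possible at r8c7. So r8c7=1.
Step 9. [r4c5∈{1,3,6,8}] 1 has one home in row 4: r4c5. So r4c5=1.
Step 10. [r6c3∈{3,4,8}] row 6 places 4 nowhere but r6c3, so r6c3=4.
Step 11. [r9c3∈{9}] r9c3 has the single candidate 9. So r9c3=9.
Step 12. [r4c4∈{3,4,6}] in row 4, 4 fits only at r4c4. So r4c4=4.
Step 13. [r8c4∈{2,3,6,9}] in col 4, 3 fits only at r8c4. So r8c4=3.
Step 14. [r8c2∈{2,6,8}] r8c2 is the only open cell in row 8 admitting 6. So r8c2=6.
Step 15. [r9c4∈{2,6}] in row 9, 6 fits only at r9c4, so r9c4=6.
Step 16. [r5c5∈{6,8,9}] across row 5, 6 lands solely at r5c5 ⇒ r5c5=6.
Step 17. [r7c5∈{2,9}] 2 has one home in box 8: r7c5. So r7c5=2.
Step 18. [r3c5∈{3,9}] 9 has one home in col 5: r3c5, so r3c5=9.
Step 19. [r6c5∈{3,8}] 3 has one home in col 5: r6c5, so r6c5=3.
Step 20. [r4c6∈{8}] nothing but 8 survives at r4c6. So r4c6=8.
Step 21. [r6c1∈{6}] r6c1's peers cover all but 6 ⇒ r6c1=6.
Step 22. [r4c7∈{6}] r4c7 is down to just 6 ⇒ r4c7=6.
Step 23. [r1c9∈{5}] r1c9 is down to just 5 ⇒ r1c9=5.
Step 24. [r2c4∈{2}] r2c4's peers cover all but 2, so r2c4=2.
Step 25. [r2c7∈{4}] nothing but 4 survives at r2c7 ⇒ r2c7=4.
Step 26. [r5c9∈{7}] only 7 remains possible at r5c9 ⇒ r5c9=7.
Step 27. [r6c7∈{8}] r6c7's peers cover all but 8, so r6c7=8.
Step 28. [r7c8∈{3}] r7c8's peers cover all but 3. So r7c8=3.
Step 29. [r4c2∈{5}] only 5 remains possible at r4c2, so r4c2=5.
Step 30. [r2c5∈{8}] r2c5 is down to just 8, so r2c5=8.
Step 31. [r1c3∈{3}] r1c3 has the single candidate 3, so r1c3=3.
Step 32. [r8c9∈{9}] r8c9 is down to just 9 ⇒ r8c9=9.
Step 33. [r9c1∈{2}] nothing but 2 survives at r9c1 ⇒ r9c1=2.
Step 34. [r7c1∈{7}] r7c1 is down to just 7. So r7c1=7.
Step 35. [r2c6∈{6}] r2c6 has the single candidate 6. So r2c6=6.
Step 36. [r6c9∈{1}] r6c9 is down to just 1 ⇒ r6c9=1.
Step 37. [r7c7∈{5}] nothing but 5 survives at r7c7, so r7c7=5.
Step 38. [r1c2∈{2}] r1c2's peers cover all but 2, so r1c2=2.
Step 39. [r7c6∈{9}] r7c6 has the single candidate 9 ⇒ r7c6=9.
Step 40. [r7c3∈{1}] nothing but 1 survives at r7c3 ⇒ r7c3=1.
Step 41. [r3c6∈{3}] r3c6's peers cover all but 3. So r3c6=3.
Step 42. [r7c2∈{4}] r7c2 has the single candidate 4. So r7c2=4.
Step 43. [r5c2∈{8}] r5c2's peers cover all but 8, so r5c2=8.
Step 44. [r8c8∈{2}] r8c8 has the single candidate 2, so r8c8=2.
Step 45. [r8c3∈{8}] r8c3 has the single candidate 8. So r8c3=8.
Step 46. [r5c4∈{9}] r5c4 has the single candidate 9 ⇒ r5c4=9.
Step 47. [r4c1∈{3}] r4c1 has the single candidate 3 ⇒ r4c1=3.

Answer: 8 2 3 1 4 7 9 6 5 / 9 1 5 2 8 6 4 7 3 / 4 7 6 5 9 3 2 1 8 / 3 5 7 4 1 8 6 9 2 / 1 8 2 9 6 5 3 4 7 / 6 9 4 7 3 2 8 5 1 / 7 4 1 8 2 9 5 3 6 / 5 6 8 3 7 4 1 2 9 / 2 3 9 6 5 1 7 8 4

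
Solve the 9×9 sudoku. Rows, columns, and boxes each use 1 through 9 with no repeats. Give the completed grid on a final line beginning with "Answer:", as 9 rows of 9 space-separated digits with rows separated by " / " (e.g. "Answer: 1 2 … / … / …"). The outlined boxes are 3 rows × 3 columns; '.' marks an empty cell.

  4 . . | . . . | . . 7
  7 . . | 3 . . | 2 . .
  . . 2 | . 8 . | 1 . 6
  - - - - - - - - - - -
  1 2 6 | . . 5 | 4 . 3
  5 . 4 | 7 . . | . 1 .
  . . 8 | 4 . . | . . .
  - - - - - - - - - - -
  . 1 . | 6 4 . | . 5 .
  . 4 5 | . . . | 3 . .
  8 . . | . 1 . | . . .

Step 1. [r4c5∈{9}] r4c5 is down to just 9. So r4c5=9.
Step 2. [r1c4∈{1,2,5,9}] 1 has one home in col 4: r1c4. So r1c4=1.
Step 3. [r6c2∈{3,7,9}] box 4 places 7 nowhere but r6c2, so r6c2=7.
Step 4. [r8c5∈{2,7}] r8c5 is the only open cell in col 5 admitting 7. So r8c5=7.
Step 5. [r8c1∈{2,6,9}] col 1 places 6 nowhere but r8c1 ⇒ r8c1=6.
Step 6. [r7c1∈{2,3,9}] col 1 places 2 nowhere but r7c1, so r7c1=2.
Step 7. [r4c4∈{8}] nothing but 8 survives at r4c4 ⇒ r4c4=8.
Step 8. [r8c9∈{1,2,8,9}] across row 8, 1 lands solely at r8c9 ⇒ r8c9=1.
Step 9. [r9c4∈{2,5,9}] row 9 places 5 nowhere but r9c4 ⇒ r9c4=5.
Step 10. [r3c4∈{9}] r3c4 is down to just 9. So r3c4=9.
Step 11. [r3c1∈{3}] r3c1's peers cover all but 3. So r3c1=3.
Step 12. [r1c3∈{9}] r1c3's peers cover all but 9. So r1c3=9.
Step 13. [r9c2∈{3,9}] in box 7, 9 fits only at r9c2. So r9c2=9.
Step 14. [r3c8∈{4}] r3c8 has the single candidate 4. So r3c8=4.
Step 15. [r6c1∈{9}] r6c1's peers cover all but 9. So r6c1=9.
Step 16. [r6c6∈{1,2,3,6}] row 6 places 1 nowhere but r6c6. So r6c6=1.
Step 17. [r6c5∈{2,3,6}] in row 6, 3 fits only at r6c5, so r6c5=3.
Step 18. [r8c4∈{2}] r8c4 is down to just 2 ⇒ r8c4=2.
Step 19. [r3c2∈{5}] only 5 remains possible at r3c2 ⇒ r3c2=5.
Step 20. [r9c6∈{3}] r9c6's peers cover all but 3, so r9c6=3.
Step 21. [r9c3∈{7}] only 7 remains possible at r9c3, so r9c3=7.
Step 22. [r9c7∈{6}] only 6 remains possible at r9c7 ⇒ r9c7=6.
Step 23. [r9c8∈{2}] nothing but 2 survives at r9c8, so r9c8=2.
Step 24. [r6c9∈{2,5}] 2 has one home in row 6: r6c9 ⇒ r6c9=2.
Step 25. [r2c9∈{5,8,9}] col 9 places 5 nowhere but r2c9. So r2c9=5.
Step 26. [r1c7∈{8}] nothing but 8 survives at r1c7 ⇒ r1c7=8.
Step 27. [r2c5∈{6}] only 6 remains possible at r2c5, so r2c5=6.
Step 28. [r8c8∈{8,9}] r8c8 is the only open cell in col 8 admitting 8 ⇒ r8c8=8.
Step 29. [r7c9∈{9}] r7c9 is down to just 9. So r7c9=9.
Step 30. [r1c6∈{2}] only 2 remains possible at r1c6. So r1c6=2.
Step 31. [r5c7∈{9}] r5c7 has the single candidate 9, so r5c7=9.
Step 32. [r7c7∈{7}] r7c7 is down to just 7, so r7c7=7.
Step 33. [r1c2∈{6}] r1c2 is down to just 6. So r1c2=6.
Step 34. [r3c6∈{7}] r3c6's peers cover all but 7, so r3c6=7.
Step 35. [r8c6∈{9}] r8c6's peers cover all but 9. So r8c6=9.
Step 36. [r5c6∈{6}] r5c6's peers cover all but 6, so r5c6=6.
Step 37. [r2c2∈{8}] r2c2's peers cover all but 8, so r2c2=8.
Step 38. [r1c5∈{5}] nothing but 5 survives at r1c5 ⇒ r1c5=5.
Step 39. [r2c6∈{4}] only 4 remains possible at r2c6, so r2c6=4.
Step 40. [r2c3∈{1}] r2c3 has the single candidate 1, so r2c3=1.
Step 41. [r6c7∈{5}] only 5 remains possible at r6c7 ⇒ r6c7=5.
Step 42. [r5c2∈{3}] r5c2 is down to just 3. So r5c2=3.
Step 43. [r1c8∈{3}] nothing but 3 survives at r1c8, so r1c8=3.
Step 44. [r2c8∈{9}] r2c8 is down to just 9 ⇒ r2c8=9.
Step 45. [r7c3∈{3}] r7c3's peers cover all but 3 ⇒ r7c3=3.
Step 46. [r7c6∈{8}] nothing but 8 survives at r7c6 ⇒ r7c6=8.
Step 47. [r5c9∈{8}] r5c9 is down to just 8, so r5c9=8.
Step 48. [r6c8∈{6}] r6c8's peers cover all but 6. So r6c8=6.
Step 49. [r4c8∈{7}] r4c8 is down to just 7, so r4c8=7.
Step 50. [r9c9∈{4}] only 4 remains possible at r9c9. So r9c9=4.
Step 51. [r5c5∈{2}] only 2 remains possible at r5c5 ⇒ r5c5=2.

Answer: 4 6 9 1 5 2 8 3 7 / 7 8 1 3 6 4 2 9 5 / 3 5 2 9 8 7 1 4 6 / 1 2 6 8 9 5 4 7 3 / 5 3 4 7 2 6 9 1 8 / 9 7 8 4 3 1 5 6 2 / 2 1 3 6 4 8 7 5 9 / 6 4 5 2 7 9 3 8 1 / 8 9 7 5 1 3 6 2 4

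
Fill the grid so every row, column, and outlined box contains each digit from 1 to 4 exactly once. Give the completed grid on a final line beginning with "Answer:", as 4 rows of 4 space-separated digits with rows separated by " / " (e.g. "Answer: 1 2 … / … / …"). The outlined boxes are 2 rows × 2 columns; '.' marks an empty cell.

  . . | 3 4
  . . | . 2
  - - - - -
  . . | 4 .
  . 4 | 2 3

Step 1. [r4c1∈{1}] r4c1's peers cover all but 1 ⇒ r4c1=1.
Step 2. [r1c2∈{1,2}] row 1 places 1 nowhere but r1c2. So r1c2=1.
Step 3. [r2c2∈{3}] r2c2 is down to just 3, so r2c2=3.
Step 4. [r3c2∈{2}] only 2 remains possible at r3c2 ⇒ r3c2=2.
Step 5. [r1c1∈{2}] r1c1 is down to just 2, so r1c1=2.
Step 6. [r3c1∈{3}] r3c1 has the single candidate 3 ⇒ r3c1=3.
Step 7. [r2c1∈{4}] nothing but 4 survives at r2c1, so r2c1=4.
Step 8. [r2c3∈{1}] only 1 remains possible at r2c3 ⇒ r2c3=1.
Step 9. [r3c4∈{1}] r3c4 has the single candidate 1 ⇒ r3c4=1.

Answer: 2 1 3 4 / 4 3 1 2 / 3 2 4 1 / 1 4 2 3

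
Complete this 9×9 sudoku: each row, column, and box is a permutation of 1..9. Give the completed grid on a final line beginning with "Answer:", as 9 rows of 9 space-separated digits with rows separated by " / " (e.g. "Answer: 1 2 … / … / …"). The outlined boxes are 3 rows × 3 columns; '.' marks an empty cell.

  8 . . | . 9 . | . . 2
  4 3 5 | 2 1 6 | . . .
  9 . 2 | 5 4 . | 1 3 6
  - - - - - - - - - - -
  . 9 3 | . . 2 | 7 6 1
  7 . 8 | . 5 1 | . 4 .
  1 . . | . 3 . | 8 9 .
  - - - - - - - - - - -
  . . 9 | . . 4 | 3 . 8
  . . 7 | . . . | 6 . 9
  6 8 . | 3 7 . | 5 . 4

Step 1. [r6c2∈{2,4,5,6}] 2 has one home in row 6: r6c2. So r6c2=2.
Step 2. [r1c4∈{7}] r1c4 is down to just 7 ⇒ r1c4=7.
Step 3. [r9c3∈{1}] r9c3 is down to just 1, so r9c3=1.
Step 4. [r5c2∈{6}] r5c2 has the single candidate 6, so r5c2=6.
Step 5. [r7c2∈{5}] r7c2's peers cover all but 5. So r7c2=5.
Step 6. [r7c1∈{2}] r7c1 has the single candidate 2 ⇒ r7c1=2.
Step 7. [r7c8∈{1,7}] r7c8 is the only open cell in row 7 admitting 7, so r7c8=7.
Step 8. [r4c4∈{4,8}] r4c4 is the only open cell in row 4 admitting 4 ⇒ r4c4=4.
Step 9. [r8c4∈{1,8}] r8c4 is the only open cell in col 4 admitting 8. So r8c4=8.
Step 10. [r7c5∈{6}] only 6 remains possible at r7c5, so r7c5=6.
Step 11. [r8c5∈{2}] r8c5 is down to just 2 ⇒ r8c5=2.
Step 12. [r1c2∈{1}] nothing but 1 survives at r1c2 ⇒ r1c2=1.
Step 13. [r1c6∈{3}] r1c6's peers cover all but 3. So r1c6=3.
Step 14. [r1c3∈{6}] r1c3's peers cover all but 6. So r1c3=6.
Step 15. [r8c8∈{1}] only 1 remains possible at r8c8, so r8c8=1.
Step 16. [r8c6∈{5}] only 5 remains possible at r8c6, so r8c6=5.
Step 17. [r2c8∈{8}] r2c8 is down to just 8 ⇒ r2c8=8.
Step 18. [r1c8∈{5}] nothing but 5 survives at r1c8, so r1c8=5.
Step 19. [r6c9∈{5}] r6c9's peers cover all but 5 ⇒ r6c9=5.
Step 20. [r4c1∈{5}] only 5 remains possible at r4c1 ⇒ r4c1=5.
Step 21. [r5c7∈{2}] r5c7 has the single candidate 2 ⇒ r5c7=2.
Step 22. [r2c7∈{9}] r2c7's peers cover all but 9, so r2c7=9.
Step 23. [r8c1∈{3}] only 3 remains possible at r8c1 ⇒ r8c1=3.
Step 24. [r9c6∈{9}] r9c6's peers cover all but 9. So r9c6=9.
Step 25. [r3c6∈{8}] r3c6's peers cover all but 8, so r3c6=8.
Step 26. [r4c5∈{8}] r4c5's peers cover all but 8. So r4c5=8.
Step 27. [r9c8∈{2}] nothing but 2 survives at r9c8, so r9c8=2.
Step 28. [r8c2∈{4}] r8c2 is down to just 4. So r8c2=4.
Step 29. [r2c9∈{7}] r2c9 is down to just 7. So r2c9=7.
Step 30. [r6c3∈{4}] only 4 remains possible at r6c3, so r6c3=4.
Step 31. [r3c2∈{7}] only 7 remains possible at r3c2. So r3c2=7.
Step 32. [r6c4∈{6}] nothing but 6 survives at r6c4. So r6c4=6.
Step 33. [r7c4∈{1}] only 1 remains possible at r7c4 ⇒ r7c4=1.
Step 34. [r5c4∈{9}] only 9 remains possible at r5c4 ⇒ r5c4=9.
Step 35. [r1c7∈{4}] only 4 remains possible at r1c7. So r1c7=4.
Step 36. [r6c6∈{7}] r6c6's peers cover all but 7 ⇒ r6c6=7.
Step 37. [r5c9∈{3}] nothing but 3 survives at r5c9, so r5c9=3.

Answer: 8 1 6 7 9 3 4 5 2 / 4 3 5 2 1 6 9 8 7 / 9 7 2 5 4 8 1 3 6 / 5 9 3 4 8 2 7 6 1 / 7 6 8 9 5 1 2 4 3 / 1 2 4 6 3 7 8 9 5 / 2 5 9 1 6 4 3 7 8 / 3 4 7 8 2 5 6 1 9 / 6 8 1 3 7 9 5 2 4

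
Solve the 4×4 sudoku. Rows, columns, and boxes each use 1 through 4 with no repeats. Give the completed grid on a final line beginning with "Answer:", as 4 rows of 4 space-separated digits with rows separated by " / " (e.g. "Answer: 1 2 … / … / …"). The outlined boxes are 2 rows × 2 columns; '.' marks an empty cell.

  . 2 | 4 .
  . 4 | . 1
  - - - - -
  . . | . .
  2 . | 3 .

Step 1. [r3c3∈{1,2}] col 3 places 1 nowhere but r3c3. So r3c3=1.
Step 2. [r2c1∈{3}] only 3 remains possible at r2c1 ⇒ r2c1=3.
Step 3. [r3c1∈{4}] nothing but 4 survives at r3c1 ⇒ r3c1=4.
Step 4. [r1c4∈{3}] only 3 remains possible at r1c4, so r1c4=3.
Step 5. [r3c4∈{2}] only 2 remains possible at r3c4, so r3c4=2.
Step 6. [r1c1∈{1}] r1c1 is down to just 1 ⇒ r1c1=1.
Step 7. [r4c2∈{1}] only 1 remains possible at r4c2, so r4c2=1.
Step 8. [r4c4∈{4}] r4c4's peers cover all but 4 ⇒ r4c4=4.
Step 9. [r2c3∈{2}] nothing but 2 survives at r2c3, so r2c3=2.
Step 10. [r3c2∈{3}] only 3 remains possible at r3c2. So r3c2=3.

Answer: 1 2 4 3 / 3 4 2 1 / 4 3 1 2 / 2 1 3 4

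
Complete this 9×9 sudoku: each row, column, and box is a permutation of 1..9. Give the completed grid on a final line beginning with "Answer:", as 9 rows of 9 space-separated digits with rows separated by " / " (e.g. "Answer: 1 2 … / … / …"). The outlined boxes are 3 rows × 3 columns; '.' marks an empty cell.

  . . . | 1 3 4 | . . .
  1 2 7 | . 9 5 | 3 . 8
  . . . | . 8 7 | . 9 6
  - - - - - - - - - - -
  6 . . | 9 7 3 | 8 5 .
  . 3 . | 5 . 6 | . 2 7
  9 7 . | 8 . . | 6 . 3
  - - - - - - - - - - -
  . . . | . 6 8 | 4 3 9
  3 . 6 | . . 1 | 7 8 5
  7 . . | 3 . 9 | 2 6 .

Step 1. [r6c3∈{1,2,4,5}] across row 6, 5 lands solely at r6c3 ⇒ r6c3=5.
Step 2. [r8c4∈{2,4}] 4 has one home in col 4: r8c4 ⇒ r8c4=4.
Step 3. [r4c9∈{1,4}] r4c9 is the only open cell in col 9 admitting 4. So r4c9=4.
Step 4. [r4c2∈{1}] r4c2's peers cover all but 1. So r4c2=1.
Step 5. [r7c2∈{5}] nothing but 5 survives at r7c2. So r7c2=5.
Step 6. [r3c2∈{4}] only 4 remains possible at r3c2, so r3c2=4.
Step 7. [r6c5∈{1,2,4}] in row 6, 4 fits only at r6c5. So r6c5=4.
Step 8. [r9c3∈{1,4,8}] r9c3 is the only open cell in row 9 admitting 4 ⇒ r9c3=4.
Step 9. [r3c1∈{5}] only 5 remains possible at r3c1, so r3c1=5.
Step 10. [r1c1∈{8}] r1c1 has the single candidate 8. So r1c1=8.
Step 11. [r7c1∈{2}] only 2 remains possible at r7c1 ⇒ r7c1=2.
Step 12. [r8c2∈{9}] only 9 remains possible at r8c2, so r8c2=9.
Step 13. [r6c8∈{1}] nothing but 1 survives at r6c8. So r6c8=1.
Step 14. [r1c7∈{5}] r1c7 has the single candidate 5 ⇒ r1c7=5.
Step 15. [r5c7∈{9}] r5c7's peers cover all but 9 ⇒ r5c7=9.
Step 16. [r1c8∈{7}] r1c8 is down to just 7. So r1c8=7.
Step 17. [r2c4∈{6}] r2c4 is down to just 6 ⇒ r2c4=6.
Step 18. [r1c2∈{6}] only 6 remains possible at r1c2. So r1c2=6.
Step 19. [r9c5∈{5}] r9c5 is down to just 5, so r9c5=5.
Step 20. [r3c4∈{2}] r3c4 has the single candidate 2. So r3c4=2.
Step 21. [r7c3∈{1}] r7c3 is down to just 1 ⇒ r7c3=1.
Step 22. [r3c7∈{1}] r3c7 is down to just 1 ⇒ r3c7=1.
Step 23. [r4c3∈{2}] r4c3's peers cover all but 2 ⇒ r4c3=2.
Step 24. [r3c3∈{3}] r3c3 has the single candidate 3 ⇒ r3c3=3.
Step 25. [r5c3∈{8}] r5c3's peers cover all but 8 ⇒ r5c3=8.
Step 26. [r8c5∈{2}] nothing but 2 survives at r8c5 ⇒ r8c5=2.
Step 27. [r6c6∈{2}] r6c6's peers cover all but 2. So r6c6=2.
Step 28. [r2c8∈{4}] r2c8 has the single candidate 4. So r2c8=4.
Step 29. [r5c1∈{4}] nothing but 4 survives at r5c1 ⇒ r5c1=4.
Step 30. [r5c5∈{1}] r5c5 is down to just 1, so r5c5=1.
Step 31. [r9c2∈{8}] only 8 remains possible at r9c2 ⇒ r9c2=8.
Step 32. [r1c9∈{2}] nothing but 2 survives at r1c9 ⇒ r1c9=2.
Step 33. [r1c3∈{9}] nothing but 9 survives at r1c3 ⇒ r1c3=9.
Step 34. [r9c9∈{1}] only 1 remains possible at r9c9 ⇒ r9c9=1.
Step 35. [r7c4∈{7}] nothing but 7 survives at r7c4 ⇒ r7c4=7.

Answer: 8 6 9 1 3 4 5 7 2 / 1 2 7 6 9 5 3 4 8 / 5 4 3 2 8 7 1 9 6 / 6 1 2 9 7 3 8 5 4 / 4 3 8 5 1 6 9 2 7 / 9 7 5 8 4 2 6 1 3 / 2 5 1 7 6 8 4 3 9 / 3 9 6 4 2 1 7 8 5 / 7 8 4 3 5 9 2 6 1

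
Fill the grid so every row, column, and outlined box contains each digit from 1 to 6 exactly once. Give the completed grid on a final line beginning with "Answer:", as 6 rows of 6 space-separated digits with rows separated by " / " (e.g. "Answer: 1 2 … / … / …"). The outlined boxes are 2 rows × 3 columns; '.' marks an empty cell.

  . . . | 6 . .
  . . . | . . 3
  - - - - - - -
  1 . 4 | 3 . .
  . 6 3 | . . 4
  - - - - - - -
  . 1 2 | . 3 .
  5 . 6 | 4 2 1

Step 1. [r3c2∈{2,5}] in box 3, 5 fits only at r3c2. So r3c2=5.
Step 2. [r3c6∈{2,6}] across row 3, 2 lands solely at r3c6, so r3c6=2.
Step 3. [r1c6∈{5}] r1c6 is down to just 5 ⇒ r1c6=5.
Step 4. [r2c4∈{1,2}] r2c4 is the only open cell in col 4 admitting 2 ⇒ r2c4=2.
Step 5. [r2c2∈{4}] r2c2 has the single candidate 4. So r2c2=4.
Step 6. [r2c5∈{1}] r2c5's peers cover all but 1 ⇒ r2c5=1.
Step 7. [r1c2∈{2,3}] in col 2, 2 fits only at r1c2. So r1c2=2.
Step 8. [r5c4∈{5}] nothing but 5 survives at r5c4 ⇒ r5c4=5.
Step 9. [r6c2∈{3}] r6c2's peers cover all but 3, so r6c2=3.
Step 10. [r1c3∈{1}] r1c3 has the single candidate 1 ⇒ r1c3=1.
Step 11. [r4c1∈{2}] nothing but 2 survives at r4c1, so r4c1=2.
Step 12. [r2c3∈{5}] nothing but 5 survives at r2c3, so r2c3=5.
Step 13. [r3c5∈{6}] nothing but 6 survives at r3c5, so r3c5=6.
Step 14. [r5c1∈{4}] r5c1's peers cover all but 4. So r5c1=4.
Step 15. [r5c6∈{6}] r5c6 is down to just 6, so r5c6=6.
Step 16. [r4c5∈{5}] only 5 remains possible at r4c5, so r4c5=5.
Step 17. [r1c1∈{3}] r1c1 has the single candidate 3. So r1c1=3.
Step 18. [r1c5∈{4}] only 4 remains possible at r1c5 ⇒ r1c5=4.
Step 19. [r4c4∈{1}] r4c4's peers cover all but 1. So r4c4=1.
Step 20. [r2c1∈{6}] nothing but 6 survives at r2c1 ⇒ r2c1=6.

Answer: 3 2 1 6 4 5 / 6 4 5 2 1 3 / 1 5 4 3 6 2 / 2 6 3 1 5 4 / 4 1 2 5 3 6 / 5 3 6 4 2 1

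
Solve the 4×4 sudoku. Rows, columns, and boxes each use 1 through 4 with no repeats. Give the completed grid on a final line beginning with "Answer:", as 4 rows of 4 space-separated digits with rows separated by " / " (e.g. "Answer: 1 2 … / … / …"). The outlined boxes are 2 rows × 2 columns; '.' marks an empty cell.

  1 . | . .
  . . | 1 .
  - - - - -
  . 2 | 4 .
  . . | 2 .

Step 1. [r3c1∈{3}] r3c1's peers cover all but 3. So r3c1=3.
Step 2. [r1c4∈{2,3,4}] in row 1, 2 fits only at r1c4. So r1c4=2.
Step 3. [r1c2∈{3,4}] in row 1, 4 fits only at r1c2. So r1c2=4.
Step 4. [r4c4∈{1,3}] 3 has one home in row 4: r4c4, so r4c4=3.
Step 5. [r1c3∈{3}] only 3 remains possible at r1c3. So r1c3=3.
Step 6. [r4c1∈{4}] r4c1 has the single candidate 4. So r4c1=4.
Step 7. [r2c1∈{2}] r2c1 is down to just 2 ⇒ r2c1=2.
Step 8. [r2c4∈{4}] nothing but 4 survives at r2c4, so r2c4=4.
Step 9. [r3c4∈{1}] r3c4's peers cover all but 1. So r3c4=1.
Step 10. [r4c2∈{1}] r4c2's peers cover all but 1, so r4c2=1.
Step 11. [r2c2∈{3}] r2c2 has the single candidate 3 ⇒ r2c2=3.

Answer: 1 4 3 2 / 2 3 1 4 / 3 2 4 1 / 4 1 2 3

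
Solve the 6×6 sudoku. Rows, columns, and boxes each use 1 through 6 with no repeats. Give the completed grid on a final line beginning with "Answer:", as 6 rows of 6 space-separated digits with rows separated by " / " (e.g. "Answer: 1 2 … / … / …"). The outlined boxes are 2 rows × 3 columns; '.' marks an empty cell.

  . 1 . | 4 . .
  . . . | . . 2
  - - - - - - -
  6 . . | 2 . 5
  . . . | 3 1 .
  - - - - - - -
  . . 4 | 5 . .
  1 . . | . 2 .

Step 1. [r6c4∈{6}] nothing but 6 survives at r6c4 ⇒ r6c4=6.
Step 2. [r5c5∈{3}] r5c5's peers cover all but 3, so r5c5=3.
Step 3. [r5c1∈{2}] r5c1's peers cover all but 2, so r5c1=2.
Step 4. [r1c3∈{2,3,5,6}] 2 has one home in row 1: r1c3 ⇒ r1c3=2.
Step 5. [r4c3∈{5}] r4c3 has the single candidate 5 ⇒ r4c3=5.
Step 6. [r4c1∈{4}] r4c1 has the single candidate 4, so r4c1=4.
Step 7. [r3c2∈{3}] r3c2's peers cover all but 3 ⇒ r3c2=3.
Step 8. [r2c3∈{3,6}] 6 has one home in col 3: r2c3. So r2c3=6.
Step 9. [r2c5∈{5}] only 5 remains possible at r2c5, so r2c5=5.
Step 10. [r1c6∈{3,6}] r1c6 is the only open cell in col 6 admitting 3, so r1c6=3.
Step 11. [r3c3∈{1}] r3c3 has the single candidate 1, so r3c3=1.
Step 12. [r6c2∈{5}] only 5 remains possible at r6c2. So r6c2=5.
Step 13. [r3c5∈{4}] only 4 remains possible at r3c5, so r3c5=4.
Step 14. [r4c2∈{2}] only 2 remains possible at r4c2. So r4c2=2.
Step 15. [r1c5∈{6}] nothing but 6 survives at r1c5, so r1c5=6.
Step 16. [r2c1∈{3}] r2c1's peers cover all but 3, so r2c1=3.
Step 17. [r5c2∈{6}] nothing but 6 survives at r5c2, so r5c2=6.
Step 18. [r2c2∈{4}] only 4 remains possible at r2c2 ⇒ r2c2=4.
Step 19. [r6c6∈{4}] r6c6's peers cover all but 4 ⇒ r6c6=4.
Step 20. [r4c6∈{6}] r4c6 is down to just 6. So r4c6=6.
Step 21. [r6c3∈{3}] r6c3's peers cover all but 3. So r6c3=3.
Step 22. [r1c1∈{5}] nothing but 5 survives at r1c1 ⇒ r1c1=5.
Step 23. [r2c4∈{1}] r2c4 has the single candidate 1. So r2c4=1.
Step 24. [r5c6∈{1}] only 1 remains possible at r5c6. So r5c6=1.

Answer: 5 1 2 4 6 3 / 3 4 6 1 5 2 / 6 3 1 2 4 5 / 4 2 5 3 1 6 / 2 6 4 5 3 1 / 1 5 3 6 2 4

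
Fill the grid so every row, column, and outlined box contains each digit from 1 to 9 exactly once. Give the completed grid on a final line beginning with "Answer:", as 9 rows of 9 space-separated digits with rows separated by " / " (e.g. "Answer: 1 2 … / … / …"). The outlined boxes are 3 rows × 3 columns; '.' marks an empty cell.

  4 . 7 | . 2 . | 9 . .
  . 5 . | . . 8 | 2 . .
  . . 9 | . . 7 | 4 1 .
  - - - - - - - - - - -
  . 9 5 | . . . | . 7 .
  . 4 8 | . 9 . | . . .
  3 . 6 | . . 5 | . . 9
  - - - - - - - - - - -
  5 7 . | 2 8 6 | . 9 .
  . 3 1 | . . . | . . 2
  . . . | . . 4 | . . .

Step 1. [r2c4∈{1,3,4,6,9}] across row 2, 9 lands solely at r2c4, so r2c4=9.
Step 2. [r8c8∈{4,5,6,8}] 4 has one home in row 8: r8c8. So r8c8=4.
Step 3. [r4c9∈{1,3,4,6,8}] 4 has one home in col 9: r4c9, so r4c9=4.
Step 4. [r9c1∈{2,6,8,9}] r9c1 is the only open cell in row 9 admitting 9, so r9c1=9.
Step 5. [r6c4∈{1,4,7,8}] 4 has one home in col 4: r6c4. So r6c4=4.
Step 6. [r4c4∈{1,3,6,8}] in col 4, 8 fits only at r4c4 ⇒ r4c4=8.
Step 7. [r6c5∈{1,7}] 7 has one home in row 6: r6c5. So r6c5=7.
Step 8. [r8c5∈{5}] nothing but 5 survives at r8c5, so r8c5=5.
Step 9. [r2c3∈{3}] nothing but 3 survives at r2c3. So r2c3=3.
Step 10. [r2c8∈{6}] r2c8 has the single candidate 6. So r2c8=6.
Step 11. [r2c1∈{1}] nothing but 1 survives at r2c1. So r2c1=1.
Step 12. [r4c1∈{2}] r4c1 has the single candidate 2 ⇒ r4c1=2.
Step 13. [r5c6∈{1,2,3}] 2 has one home in col 6: r5c6 ⇒ r5c6=2.
Step 14. [r3c2∈{2,6,8}] across row 3, 2 lands solely at r3c2, so r3c2=2.
Step 15. [r8c4∈{7}] r8c4's peers cover all but 7, so r8c4=7.
Step 16. [r9c7∈{1,3,5,6,7,8}] in col 7, 7 fits only at r9c7. So r9c7=7.
Step 17. [r5c7∈{1,3,5,6}] col 7 places 5 nowhere but r5c7. So r5c7=5.
Step 18. [r5c8∈{3}] nothing but 3 survives at r5c8 ⇒ r5c8=3.
Step 19. [r7c7∈{1,3}] in col 7, 3 fits only at r7c7. So r7c7=3.
Step 20. [r7c9∈{1}] r7c9's peers cover all but 1 ⇒ r7c9=1.
Step 21. [r5c4∈{1,6}] row 5 places 1 nowhere but r5c4, so r5c4=1.
Step 22. [r9c4∈{3}] r9c4's peers cover all but 3, so r9c4=3.
Step 23. [r4c5∈{3,6}] 6 has one home in box 5: r4c5. So r4c5=6.
Step 24. [r8c7∈{6,8}] across col 7, 6 lands solely at r8c7. So r8c7=6.
Step 25. [r3c1∈{6,8}] r3c1 is the only open cell in col 1 admitting 6, so r3c1=6.
Step 26. [r3c9∈{3,5,8}] in row 3, 8 fits only at r3c9. So r3c9=8.
Step 27. [r1c8∈{5}] r1c8 is down to just 5. So r1c8=5.
Step 28. [r9c8∈{8}] nothing but 8 survives at r9c8. So r9c8=8.
Step 29. [r1c6∈{1,3}] r1c6 is the only open cell in row 1 admitting 1. So r1c6=1.
Step 30. [r4c7∈{1}] only 1 remains possible at r4c7 ⇒ r4c7=1.
Step 31. [r3c5∈{3}] r3c5 has the single candidate 3, so r3c5=3.
Step 32. [r8c1∈{8}] r8c1 is down to just 8, so r8c1=8.
Step 33. [r1c9∈{3}] r1c9 is down to just 3. So r1c9=3.
Step 34. [r2c9∈{7}] r2c9 has the single candidate 7. So r2c9=7.
Step 35. [r8c6∈{9}] r8c6's peers cover all but 9 ⇒ r8c6=9.
Step 36. [r7c3∈{4}] only 4 remains possible at r7c3. So r7c3=4.
Step 37. [r6c8∈{2}] r6c8 has the single candidate 2. So r6c8=2.
Step 38. [r9c9∈{5}] r9c9 has the single candidate 5 ⇒ r9c9=5.
Step 39. [r4c6∈{3}] r4c6 is down to just 3. So r4c6=3.
Step 40. [r6c7∈{8}] nothing but 8 survives at r6c7 ⇒ r6c7=8.
Step 41. [r5c1∈{7}] nothing but 7 survives at r5c1 ⇒ r5c1=7.
Step 42. [r9c5∈{1}] nothing but 1 survives at r9c5, so r9c5=1.
Step 43. [r2c5∈{4}] only 4 remains possible at r2c5 ⇒ r2c5=4.
Step 44. [r1c4∈{6}] r1c4 has the single candidate 6 ⇒ r1c4=6.
Step 45. [r6c2∈{1}] only 1 remains possible at r6c2. So r6c2=1.
Step 46. [r3c4∈{5}] r3c4's peers cover all but 5 ⇒ r3c4=5.
Step 47. [r9c2∈{6}] nothing but 6 survives at r9c2 ⇒ r9c2=6.
Step 48. [r1c2∈{8}] r1c2 is down to just 8, so r1c2=8.
Step 49. [r9c3∈{2}] r9c3's peers cover all but 2. So r9c3=2.
Step 50. [r5c9∈{6}] r5c9's peers cover all but 6, so r5c9=6.

Answer: 4 8 7 6 2 1 9 5 3 / 1 5 3 9 4 8 2 6 7 / 6 2 9 5 3 7 4 1 8 / 2 9 5 8 6 3 1 7 4 / 7 4 8 1 9 2 5 3 6 / 3 1 6 4 7 5 8 2 9 / 5 7 4 2 8 6 3 9 1 / 8 3 1 7 5 9 6 4 2 / 9 6 2 3 1 4 7 8 5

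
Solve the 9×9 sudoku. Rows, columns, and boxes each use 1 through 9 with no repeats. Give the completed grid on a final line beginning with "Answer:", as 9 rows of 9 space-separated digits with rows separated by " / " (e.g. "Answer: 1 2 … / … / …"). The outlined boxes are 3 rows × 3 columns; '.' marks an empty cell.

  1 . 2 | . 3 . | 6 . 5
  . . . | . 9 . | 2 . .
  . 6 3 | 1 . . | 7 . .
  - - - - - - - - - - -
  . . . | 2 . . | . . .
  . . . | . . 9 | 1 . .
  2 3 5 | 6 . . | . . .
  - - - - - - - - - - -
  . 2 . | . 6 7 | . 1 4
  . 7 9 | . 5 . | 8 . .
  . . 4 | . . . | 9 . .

Step 1. [r8c6∈{1,2,3,4}] across row 8, 1 lands solely at r8c6 ⇒ r8c6=1.
Step 2. [r7c3∈{8}] r7c3 is down to just 8, so r7c3=8.
Step 3. [r6c7∈{4}] only 4 remains possible at r6c7, so r6c7=4.
Step 4. [r6c6∈{8}] r6c6 has the single candidate 8 ⇒ r6c6=8.
Step 5. [r1c6∈{4}] r1c6 is down to just 4 ⇒ r1c6=4.
Step 6. [r2c3∈{7}] r2c3 is down to just 7, so r2c3=7.
Step 7. [r5c3∈{6}] r5c3's peers cover all but 6. So r5c3=6.
Step 8. [r6c5∈{1,7}] across row 6, 1 lands solely at r6c5. So r6c5=1.
Step 9. [r9c2∈{1,5}] in row 9, 1 fits only at r9c2 ⇒ r9c2=1.
Step 10. [r2c2∈{4,5,8}] col 2 places 5 nowhere but r2c2, so r2c2=5.
Step 11. [r2c4∈{8}] r2c4 has the single candidate 8. So r2c4=8.
Step 12. [r9c4∈{3}] r9c4 is down to just 3 ⇒ r9c4=3.
Step 13. [r9c6∈{2}] nothing but 2 survives at r9c6 ⇒ r9c6=2.
Step 14. [r5c4∈{4,5,7}] r5c4 is the only open cell in col 4 admitting 5, so r5c4=5.
Step 15. [r2c1∈{4}] only 4 remains possible at r2c1 ⇒ r2c1=4.
Step 16. [r2c8∈{3}] nothing but 3 survives at r2c8. So r2c8=3.
Step 17. [r5c9∈{2,3,7,8}] row 5 places 3 nowhere but r5c9. So r5c9=3.
Step 18. [r5c8∈{2,7,8}] row 5 places 2 nowhere but r5c8. So r5c8=2.
Step 19. [r8c8∈{6}] nothing but 6 survives at r8c8, so r8c8=6.
Step 20. [r9c9∈{7}] r9c9 has the single candidate 7 ⇒ r9c9=7.
Step 21. [r6c9∈{9}] r6c9 has the single candidate 9. So r6c9=9.
Step 22. [r3c9∈{8}] r3c9 is down to just 8 ⇒ r3c9=8.
Step 23. [r4c8∈{5,7,8}] 8 has one home in col 8: r4c8 ⇒ r4c8=8.
Step 24. [r3c1∈{9}] r3c1's peers cover all but 9. So r3c1=9.
Step 25. [r4c1∈{7}] nothing but 7 survives at r4c1, so r4c1=7.
Step 26. [r9c8∈{5}] r9c8 has the single candidate 5 ⇒ r9c8=5.
Step 27. [r4c5∈{4}] r4c5 is down to just 4. So r4c5=4.
Step 28. [r1c2∈{8}] r1c2 has the single candidate 8. So r1c2=8.
Step 29. [r7c7∈{3}] nothing but 3 survives at r7c7. So r7c7=3.
Step 30. [r4c9∈{6}] r4c9's peers cover all but 6 ⇒ r4c9=6.
Step 31. [r3c5∈{2}] nothing but 2 survives at r3c5, so r3c5=2.
Step 32. [r5c2∈{4}] r5c2 is down to just 4 ⇒ r5c2=4.
Step 33. [r9c1∈{6}] only 6 remains possible at r9c1, so r9c1=6.
Step 34. [r4c7∈{5}] nothing but 5 survives at r4c7, so r4c7=5.
Step 35. [r7c1∈{5}] r7c1's peers cover all but 5 ⇒ r7c1=5.
Step 36. [r6c8∈{7}] nothing but 7 survives at r6c8 ⇒ r6c8=7.
Step 37. [r1c4∈{7}] only 7 remains possible at r1c4. So r1c4=7.
Step 38. [r8c9∈{2}] r8c9's peers cover all but 2. So r8c9=2.
Step 39. [r7c4∈{9}] r7c4 is down to just 9, so r7c4=9.
Step 40. [r3c6∈{5}] r3c6's peers cover all but 5. So r3c6=5.
Step 41. [r1c8∈{9}] r1c8 is down to just 9, so r1c8=9.
Step 42. [r5c5∈{7}] r5c5's peers cover all but 7. So r5c5=7.
Step 43. [r2c9∈{1}] r2c9 is down to just 1, so r2c9=1.
Step 44. [r9c5∈{8}] only 8 remains possible at r9c5, so r9c5=8.
Step 45. [r4c6∈{3}] r4c6 is down to just 3. So r4c6=3.
Step 46. [r8c4∈{4}] r8c4 has the single candidate 4, so r8c4=4.
Step 47. [r8c1∈{3}] only 3 remains possible at r8c1. So r8c1=3.
Step 48. [r2c6∈{6}] r2c6 is down to just 6. So r2c6=6.
Step 49. [r4c3∈{1}] r4c3 has the single candidate 1. So r4c3=1.
Step 50. [r5c1∈{8}] r5c1 is down to just 8 ⇒ r5c1=8.
Step 51. [r4c2∈{9}] nothing but 9 survives at r4c2 ⇒ r4c2=9.
Step 52. [r3c8∈{4}] r3c8 is down to just 4. So r3c8=4.

Answer: 1 8 2 7 3 4 6 9 5 / 4 5 7 8 9 6 2 3 1 / 9 6 3 1 2 5 7 4 8 / 7 9 1 2 4 3 5 8 6 / 8 4 6 5 7 9 1 2 3 / 2 3 5 6 1 8 4 7 9 / 5 2 8 9 6 7 3 1 4 / 3 7 9 4 5 1 8 6 2 / 6 1 4 3 8 2 9 5 7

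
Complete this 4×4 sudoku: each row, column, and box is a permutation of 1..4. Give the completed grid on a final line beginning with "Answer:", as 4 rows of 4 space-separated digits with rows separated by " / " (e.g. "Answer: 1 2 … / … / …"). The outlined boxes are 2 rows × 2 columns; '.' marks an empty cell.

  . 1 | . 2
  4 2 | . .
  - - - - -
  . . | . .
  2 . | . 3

Step 1. [r4c3∈{1,4}] across row 4, 1 lands solely at r4c3, so r4c3=1.
Step 2. [r3c2∈{3,4}] 3 has one home in col 2: r3c2 ⇒ r3c2=3.
Step 3. [r1c3∈{3,4}] in row 1, 4 fits only at r1c3. So r1c3=4.
Step 4. [r3c3∈{2}] only 2 remains possible at r3c3, so r3c3=2.
Step 5. [r4c2∈{4}] r4c2 has the single candidate 4. So r4c2=4.
Step 6. [r3c4∈{4}] r3c4 has the single candidate 4. So r3c4=4.
Step 7. [r2c3∈{3}] r2c3 has the single candidate 3. So r2c3=3.
Step 8. [r1c1∈{3}] only 3 remains possible at r1c1, so r1c1=3.
Step 9. [r3c1∈{1}] r3c1 is down to just 1. So r3c1=1.
Step 10. [r2c4∈{1}] only 1 remains possible at r2c4. So r2c4=1.

Answer: 3 1 4 2 / 4 2 3 1 / 1 3 2 4 / 2 4 1 3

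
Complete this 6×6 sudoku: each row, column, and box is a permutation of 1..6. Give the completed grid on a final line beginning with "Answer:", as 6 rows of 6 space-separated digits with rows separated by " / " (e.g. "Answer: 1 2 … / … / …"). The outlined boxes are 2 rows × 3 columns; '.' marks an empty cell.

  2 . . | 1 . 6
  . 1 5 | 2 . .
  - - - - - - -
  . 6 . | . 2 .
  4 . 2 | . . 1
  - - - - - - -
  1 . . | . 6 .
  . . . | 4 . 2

Step 1. [r1c5∈{3,4,5}] 5 has one home in row 1: r1c5. So r1c5=5.
Step 2. [r4c5∈{3}] r4c5 has the single candidate 3 ⇒ r4c5=3.
Step 3. [r5c4∈{3,5}] across col 4, 3 lands solely at r5c4. So r5c4=3.
Step 4. [r4c2∈{5}] only 5 remains possible at r4c2. So r4c2=5.
Step 5. [r6c2∈{3}] nothing but 3 survives at r6c2. So r6c2=3.
Step 6. [r1c3∈{3,4}] in row 1, 3 fits only at r1c3. So r1c3=3.
Step 7. [r3c6∈{4,5}] r3c6 is the only open cell in row 3 admitting 4 ⇒ r3c6=4.
Step 8. [r6c1∈{5,6}] row 6 places 5 nowhere but r6c1. So r6c1=5.
Step 9. [r1c2∈{4}] r1c2 is down to just 4. So r1c2=4.
Step 10. [r4c4∈{6}] r4c4's peers cover all but 6, so r4c4=6.
Step 11. [r3c3∈{1}] only 1 remains possible at r3c3. So r3c3=1.
Step 12. [r2c1∈{6}] r2c1's peers cover all but 6, so r2c1=6.
Step 13. [r6c5∈{1}] r6c5 has the single candidate 1. So r6c5=1.
Step 14. [r3c1∈{3}] r3c1 has the single candidate 3 ⇒ r3c1=3.
Step 15. [r5c2∈{2}] nothing but 2 survives at r5c2, so r5c2=2.
Step 16. [r5c3∈{4}] r5c3 has the single candidate 4. So r5c3=4.
Step 17. [r2c6∈{3}] r2c6's peers cover all but 3, so r2c6=3.
Step 18. [r5c6∈{5}] r5c6 has the single candidate 5, so r5c6=5.
Step 19. [r2c5∈{4}] nothing but 4 survives at r2c5. So r2c5=4.
Step 20. [r3c4∈{5}] nothing but 5 survives at r3c4 ⇒ r3c4=5.
Step 21. [r6c3∈{6}] r6c3 has the single candidate 6 ⇒ r6c3=6.

Answer: 2 4 3 1 5 6 / 6 1 5 2 4 3 / 3 6 1 5 2 4 / 4 5 2 6 3 1 / 1 2 4 3 6 5 / 5 3 6 4 1 2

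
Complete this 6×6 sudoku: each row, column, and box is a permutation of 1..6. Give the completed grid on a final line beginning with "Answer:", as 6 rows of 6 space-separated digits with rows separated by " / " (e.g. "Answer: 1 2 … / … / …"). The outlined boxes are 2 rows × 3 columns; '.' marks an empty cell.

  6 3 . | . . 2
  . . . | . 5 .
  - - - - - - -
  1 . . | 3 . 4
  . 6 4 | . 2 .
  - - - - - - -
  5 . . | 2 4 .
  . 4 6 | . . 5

Step 1. [r6c4∈{1}] r6c4 has the single candidate 1 ⇒ r6c4=1.
Step 2. [r2c6∈{1,3,6}] r2c6 is the only open cell in row 2 admitting 3, so r2c6=3.
Step 3. [r6c1∈{2,3}] r6c1 is the only open cell in row 6 admitting 2, so r6c1=2.
Step 4. [r3c2∈{2,5}] r3c2 is the only open cell in col 2 admitting 5. So r3c2=5.
Step 5. [r5c2∈{1}] only 1 remains possible at r5c2 ⇒ r5c2=1.
Step 6. [r2c3∈{1,2}] across row 2, 1 lands solely at r2c3. So r2c3=1.
Step 7. [r2c4∈{4,6}] row 2 places 6 nowhere but r2c4, so r2c4=6.
Step 8. [r5c6∈{6}] r5c6's peers cover all but 6. So r5c6=6.
Step 9. [r6c5∈{3}] only 3 remains possible at r6c5. So r6c5=3.
Step 10. [r2c1∈{4}] nothing but 4 survives at r2c1. So r2c1=4.
Step 11. [r2c2∈{2}] r2c2 has the single candidate 2 ⇒ r2c2=2.
Step 12. [r1c3∈{5}] r1c3 has the single candidate 5, so r1c3=5.
Step 13. [r4c4∈{5}] r4c4 has the single candidate 5. So r4c4=5.
Step 14. [r3c5∈{6}] r3c5's peers cover all but 6 ⇒ r3c5=6.
Step 15. [r5c3∈{3}] only 3 remains possible at r5c3, so r5c3=3.
Step 16. [r4c1∈{3}] nothing but 3 survives at r4c1 ⇒ r4c1=3.
Step 17. [r1c4∈{4}] r1c4's peers cover all but 4 ⇒ r1c4=4.
Step 18. [r1c5∈{1}] r1c5 has the single candidate 1. So r1c5=1.
Step 19. [r3c3∈{2}] r3c3 is down to just 2 ⇒ r3c3=2.
Step 20. [r4c6∈{1}] only 1 remains possible at r4c6, so r4c6=1.

Answer: 6 3 5 4 1 2 / 4 2 1 6 5 3 / 1 5 2 3 6 4 / 3 6 4 5 2 1 / 5 1 3 2 4 6 / 2 4 6 1 3 5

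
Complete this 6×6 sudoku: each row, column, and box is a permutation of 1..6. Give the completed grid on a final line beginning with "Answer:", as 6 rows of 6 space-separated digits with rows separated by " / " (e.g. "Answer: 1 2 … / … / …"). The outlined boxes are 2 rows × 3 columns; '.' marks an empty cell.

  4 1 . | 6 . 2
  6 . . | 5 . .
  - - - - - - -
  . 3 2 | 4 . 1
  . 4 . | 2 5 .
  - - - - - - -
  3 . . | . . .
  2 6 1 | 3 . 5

Step 1. [r2c5∈{1,3,4}] r2c5 is the only open cell in row 2 admitting 1, so r2c5=1.
Step 2. [r5c3∈{4,5}] in col 3, 4 fits only at r5c3. So r5c3=4.
Step 3. [r5c6∈{6}] only 6 remains possible at r5c6, so r5c6=6.
Step 4. [r1c5∈{3}] r1c5's peers cover all but 3, so r1c5=3.
Step 5. [r2c2∈{2}] r2c2's peers cover all but 2 ⇒ r2c2=2.
Step 6. [r4c1∈{1}] nothing but 1 survives at r4c1 ⇒ r4c1=1.
Step 7. [r5c2∈{5}] nothing but 5 survives at r5c2 ⇒ r5c2=5.
Step 8. [r2c3∈{3}] r2c3 is down to just 3 ⇒ r2c3=3.
Step 9. [r1c3∈{5}] r1c3 is down to just 5, so r1c3=5.
Step 10. [r6c5∈{4}] r6c5 is down to just 4, so r6c5=4.
Step 11. [r3c1∈{5}] only 5 remains possible at r3c1 ⇒ r3c1=5.
Step 12. [r4c6∈{3}] r4c6's peers cover all but 3. So r4c6=3.
Step 13. [r4c3∈{6}] r4c3 has the single candidate 6. So r4c3=6.
Step 14. [r2c6∈{4}] r2c6 is down to just 4. So r2c6=4.
Step 15. [r5c5∈{2}] nothing but 2 survives at r5c5. So r5c5=2.
Step 16. [r3c5∈{6}] r3c5 has the single candidate 6 ⇒ r3c5=6.
Step 17. [r5c4∈{1}] r5c4 has the single candidate 1. So r5c4=1.

Answer: 4 1 5 6 3 2 / 6 2 3 5 1 4 / 5 3 2 4 6 1 / 1 4 6 2 5 3 / 3 5 4 1 2 6 / 2 6 1 3 4 5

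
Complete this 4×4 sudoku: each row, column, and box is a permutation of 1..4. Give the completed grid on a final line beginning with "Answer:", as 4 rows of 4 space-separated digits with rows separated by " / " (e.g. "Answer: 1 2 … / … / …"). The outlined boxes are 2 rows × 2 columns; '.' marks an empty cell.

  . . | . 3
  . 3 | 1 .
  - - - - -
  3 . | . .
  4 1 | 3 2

Step 1. [r1c3∈{2,4}] r1c3 is the only open cell in col 3 admitting 2. So r1c3=2.
Step 2. [r3c4∈{1,4}] r3c4 is the only open cell in row 3 admitting 1, so r3c4=1.
Step 3. [r2c4∈{4}] nothing but 4 survives at r2c4, so r2c4=4.
Step 4. [r3c2∈{2}] r3c2 has the single candidate 2, so r3c2=2.
Step 5. [r2c1∈{2}] r2c1 is down to just 2 ⇒ r2c1=2.
Step 6. [r1c2∈{4}] r1c2 is down to just 4. So r1c2=4.
Step 7. [r1c1∈{1}] r1c1 has the single candidate 1. So r1c1=1.
Step 8. [r3c3∈{4}] only 4 remains possible at r3c3, so r3c3=4.

Answer: 1 4 2 3 / 2 3 1 4 / 3 2 4 1 / 4 1 3 2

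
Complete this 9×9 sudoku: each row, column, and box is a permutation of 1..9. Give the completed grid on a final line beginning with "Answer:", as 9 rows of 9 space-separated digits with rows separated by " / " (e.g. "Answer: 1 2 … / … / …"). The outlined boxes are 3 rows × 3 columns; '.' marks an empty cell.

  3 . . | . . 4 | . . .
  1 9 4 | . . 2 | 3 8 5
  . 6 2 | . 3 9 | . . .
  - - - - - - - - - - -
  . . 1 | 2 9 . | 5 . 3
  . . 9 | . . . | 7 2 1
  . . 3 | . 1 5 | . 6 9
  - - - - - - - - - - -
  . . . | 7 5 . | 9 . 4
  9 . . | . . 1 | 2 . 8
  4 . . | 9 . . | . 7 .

Step 1. [r2c4∈{6}] r2c4 has the single candidate 6 ⇒ r2c4=6.
Step 2. [r9c9∈{6}] r9c9's peers cover all but 6, so r9c9=6.
Step 3. [r9c7∈{1}] nothing but 1 survives at r9c7 ⇒ r9c7=1.
Step 4. [r6c7∈{4,8}] in col 7, 8 fits only at r6c7, so r6c7=8.
Step 5. [r6c4∈{4}] nothing but 4 survives at r6c4 ⇒ r6c4=4.
Step 6. [r8c4∈{3}] nothing but 3 survives at r8c4. So r8c4=3.
Step 7. [r5c4∈{8}] r5c4 is down to just 8. So r5c4=8.
Step 8. [r3c1∈{5,7,8}] across row 3, 8 lands solely at r3c1, so r3c1=8.
Step 9. [r9c2∈{2,3,5,8}] r9c2 is the only open cell in row 9 admitting 3, so r9c2=3.
Step 10. [r5c5∈{6}] nothing but 6 survives at r5c5. So r5c5=6.
Step 11. [r9c3∈{5,8}] across row 9, 5 lands solely at r9c3 ⇒ r9c3=5.
Step 12. [r8c2∈{7}] r8c2 is down to just 7 ⇒ r8c2=7.
Step 13. [r7c6∈{6,8}] r7c6 is the only open cell in col 6 admitting 6 ⇒ r7c6=6.
Step 14. [r1c2∈{5}] nothing but 5 survives at r1c2. So r1c2=5.
Step 15. [r6c1∈{2,7}] row 6 places 7 nowhere but r6c1, so r6c1=7.
Step 16. [r4c8∈{4}] r4c8 has the single candidate 4 ⇒ r4c8=4.
Step 17. [r1c4∈{1}] only 1 remains possible at r1c4, so r1c4=1.
Step 18. [r7c2∈{1,2,8}] row 7 places 1 nowhere but r7c2 ⇒ r7c2=1.
Step 19. [r1c5∈{7,8}] across row 1, 8 lands solely at r1c5 ⇒ r1c5=8.
Step 20. [r1c3∈{7}] r1c3 has the single candidate 7. So r1c3=7.
Step 21. [r7c8∈{3}] nothing but 3 survives at r7c8 ⇒ r7c8=3.
Step 22. [r1c8∈{9}] nothing but 9 survives at r1c8, so r1c8=9.
Step 23. [r2c5∈{7}] r2c5 has the single candidate 7, so r2c5=7.
Step 24. [r5c2∈{4}] only 4 remains possible at r5c2, so r5c2=4.
Step 25. [r1c9∈{2}] only 2 remains possible at r1c9, so r1c9=2.
Step 26. [r5c1∈{5}] r5c1 is down to just 5. So r5c1=5.
Step 27. [r7c3∈{8}] only 8 remains possible at r7c3, so r7c3=8.
Step 28. [r1c7∈{6}] r1c7's peers cover all but 6 ⇒ r1c7=6.
Step 29. [r8c5∈{4}] r8c5 has the single candidate 4 ⇒ r8c5=4.
Step 30. [r6c2∈{2}] r6c2's peers cover all but 2 ⇒ r6c2=2.
Step 31. [r9c5∈{2}] nothing but 2 survives at r9c5. So r9c5=2.
Step 32. [r7c1∈{2}] only 2 remains possible at r7c1. So r7c1=2.
Step 33. [r9c6∈{8}] r9c6's peers cover all but 8 ⇒ r9c6=8.
Step 34. [r4c6∈{7}] r4c6 has the single candidate 7 ⇒ r4c6=7.
Step 35. [r8c3∈{6}] only 6 remains possible at r8c3 ⇒ r8c3=6.
Step 36. [r3c9∈{7}] r3c9 is down to just 7 ⇒ r3c9=7.
Step 37. [r5c6∈{3}] only 3 remains possible at r5c6 ⇒ r5c6=3.
Step 38. [r3c8∈{1}] only 1 remains possible at r3c8, so r3c8=1.
Step 39. [r3c7∈{4}] nothing but 4 survives at r3c7. So r3c7=4.
Step 40. [r8c8∈{5}] r8c8 has the single candidate 5. So r8c8=5.
Step 41. [r4c1∈{6}] nothing but 6 survives at r4c1. So r4c1=6.
Step 42. [r4c2∈{8}] nothing but 8 survives at r4c2. So r4c2=8.
Step 43. [r3c4∈{5}] r3c4 has the single candidate 5. So r3c4=5.

Answer: 3 5 7 1 8 4 6 9 2 / 1 9 4 6 7 2 3 8 5 / 8 6 2 5 3 9 4 1 7 / 6 8 1 2 9 7 5 4 3 / 5 4 9 8 6 3 7 2 1 / 7 2 3 4 1 5 8 6 9 / 2 1 8 7 5 6 9 3 4 / 9 7 6 3 4 1 2 5 8 / 4 3 5 9 2 8 1 7 6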